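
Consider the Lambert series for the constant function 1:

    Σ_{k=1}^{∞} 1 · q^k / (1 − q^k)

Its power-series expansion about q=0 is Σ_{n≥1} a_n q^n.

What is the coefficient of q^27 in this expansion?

a_27 = 4

d|27:{27,9,3,1}  Σf=1+1+1+1=4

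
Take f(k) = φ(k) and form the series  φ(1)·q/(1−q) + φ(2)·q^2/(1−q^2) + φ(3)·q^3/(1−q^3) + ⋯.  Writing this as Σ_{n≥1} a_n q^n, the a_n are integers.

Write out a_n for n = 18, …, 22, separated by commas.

q^18  k|18↦φ(k): 1:1 2:1 3:2 6:2 9:6 18:6  a_18=18
q^19  k|19↦φ(k): 19:18 1:1  a_19=19
q^20  k|20↦φ(k): 1:1 2:1 4:2 5:4 10:4 20:8  a_20=20
[q^21] φ(21)=12,φ(7)=6,φ(3)=2,φ(1)=1 ⇒ 21
q^22  k|22↦φ(k): 1:1 2:1 11:10 22:10  a_22=22

18, 19, 20, 21, 22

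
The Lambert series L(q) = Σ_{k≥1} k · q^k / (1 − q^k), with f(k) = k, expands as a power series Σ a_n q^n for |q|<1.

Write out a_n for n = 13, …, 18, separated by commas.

14, 24, 24, 31, 18, 39

d|13:{13,1}  Σf=13+1=14
d|14:{1,2,7,14}  Σf=1+2+7+14=24
q^15  k|15↦f(k): 15:15 5:5 3:3 1:1  a_15=24
q^16  k|16↦f(k): 1:1 2:2 4:4 8:8 16:16  a_16=31
[q^17] f(1)=1,f(17)=17 ⇒ 18
q^18  k|18↦f(k): 18:18 9:9 6:6 3:3 2:2 1:1  a_18=39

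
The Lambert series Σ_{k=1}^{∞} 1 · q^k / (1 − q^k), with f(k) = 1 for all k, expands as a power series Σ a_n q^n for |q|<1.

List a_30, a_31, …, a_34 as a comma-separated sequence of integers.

d|30:{1,2,3,5,6,10,15,30}  Σf=1+1+1+1+1+1+1+1=8
n=31: 31·1 1·31  f→[1+1]=2
d|32:{1,2,4,8,16,32}  Σf=1+1+1+1+1+1=6
[q^33] f(33)=1,f(11)=1,f(3)=1,f(1)=1 ⇒ 4
n=34: 34·1 17·2 2·17 1·34  f→[1+1+1+1]=4

8, 2, 6, 4, 4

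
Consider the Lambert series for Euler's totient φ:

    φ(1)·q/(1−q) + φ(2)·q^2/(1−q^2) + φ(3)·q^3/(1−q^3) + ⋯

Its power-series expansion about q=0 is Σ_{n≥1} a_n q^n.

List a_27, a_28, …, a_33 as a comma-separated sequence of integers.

[q^27] φ(27)=18,φ(9)=6,φ(3)=2,φ(1)=1 ⇒ 27
d|28:{28,14,7,4,2,1}  Σφ=12+6+6+2+1+1=28
n=29: 1·29 29·1  φ→[1+28]=29
n=30: 1·30 2·15 3·10 5·6 6·5 10·3 15·2 30·1  φ→[1+1+2+4+2+4+8+8]=30
n=31: 1·31 31·1  φ→[1+30]=31
n=32: 32·1 16·2 8·4 4·8 2·16 1·32  φ→[16+8+4+2+1+1]=32
d|33:{33,11,3,1}  Σφ=20+10+2+1=33

27, 28, 29, 30, 31, 32, 33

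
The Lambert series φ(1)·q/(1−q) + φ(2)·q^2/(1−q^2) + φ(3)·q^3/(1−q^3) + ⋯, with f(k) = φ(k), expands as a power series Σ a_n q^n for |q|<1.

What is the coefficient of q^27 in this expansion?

[q^27] φ(1)=1,φ(3)=2,φ(9)=6,φ(27)=18 ⇒ 27

a_27 = 27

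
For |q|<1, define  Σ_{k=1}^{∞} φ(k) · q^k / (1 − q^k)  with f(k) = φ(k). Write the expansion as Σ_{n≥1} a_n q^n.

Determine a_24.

n=24: 24·1 12·2 8·3 6·4 4·6 3·8 2·12 1·24  φ→[8+4+4+2+2+2+1+1]=24

a_24 = 24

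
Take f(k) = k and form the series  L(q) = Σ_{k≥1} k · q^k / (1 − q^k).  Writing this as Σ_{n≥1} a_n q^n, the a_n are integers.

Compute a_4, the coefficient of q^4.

n=4: 1·4 2·2 4·1  f→[1+2+4]=7

a_4 = 7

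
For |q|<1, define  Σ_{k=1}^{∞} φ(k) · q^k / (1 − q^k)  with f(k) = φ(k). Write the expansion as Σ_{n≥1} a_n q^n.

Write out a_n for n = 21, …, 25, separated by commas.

d|21:{21,7,3,1}  Σφ=12+6+2+1=21
n=22: 1·22 2·11 11·2 22·1  φ→[1+1+10+10]=22
n=23: 1·23 23·1  φ→[1+22]=23
n=24: 24·1 12·2 8·3 6·4 4·6 3·8 2·12 1·24  φ→[8+4+4+2+2+2+1+1]=24
d|25:{1,5,25}  Σφ=1+4+20=25

21, 22, 23, 24, 25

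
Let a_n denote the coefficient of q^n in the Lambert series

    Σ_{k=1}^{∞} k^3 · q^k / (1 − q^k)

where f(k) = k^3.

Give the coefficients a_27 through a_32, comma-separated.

20440, 25112, 24390, 31752, 29792, 37449

[q^27] f(1)=1,f(3)=27,f(9)=729,f(27)=19683 ⇒ 20440
n=28: 28·1 14·2 7·4 4·7 2·14 1·28  f→[21952+2744+343+64+8+1]=25112
n=29: 29·1 1·29  f→[24389+1]=24390
n=30: 1·30 2·15 3·10 5·6 6·5 10·3 15·2 30·1  f→[1+8+27+125+216+1000+3375+27000]=31752
[q^31] f(31)=29791,f(1)=1 ⇒ 29792
n=32: 32·1 16·2 8·4 4·8 2·16 1·32  f→[32768+4096+512+64+8+1]=37449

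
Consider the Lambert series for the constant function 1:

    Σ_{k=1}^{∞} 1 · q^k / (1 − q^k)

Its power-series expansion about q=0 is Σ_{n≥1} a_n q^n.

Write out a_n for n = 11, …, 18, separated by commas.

n=11: 11·1 1·11  f→[1+1]=2
d|12:{1,2,3,4,6,12}  Σf=1+1+1+1+1+1=6
d|13:{13,1}  Σf=1+1=2
d|14:{14,7,2,1}  Σf=1+1+1+1=4
n=15: 1·15 3·5 5·3 15·1  f→[1+1+1+1]=4
q^16  k|16↦f(k): 16:1 8:1 4:1 2:1 1:1  a_16=5
d|17:{1,17}  Σf=1+1=2
d|18:{18,9,6,3,2,1}  Σf=1+1+1+1+1+1=6

2, 6, 2, 4, 4, 5, 2, 6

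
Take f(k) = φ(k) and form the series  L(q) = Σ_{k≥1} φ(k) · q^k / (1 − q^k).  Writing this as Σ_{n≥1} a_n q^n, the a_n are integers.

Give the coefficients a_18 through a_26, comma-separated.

q^18  k|18↦φ(k): 18:6 9:6 6:2 3:2 2:1 1:1  a_18=18
q^19  k|19↦φ(k): 19:18 1:1  a_19=19
d|20:{20,10,5,4,2,1}  Σφ=8+4+4+2+1+1=20
n=21: 1·21 3·7 7·3 21·1  φ→[1+2+6+12]=21
d|22:{1,2,11,22}  Σφ=1+1+10+10=22
[q^23] φ(23)=22,φ(1)=1 ⇒ 23
q^24  k|24↦φ(k): 24:8 12:4 8:4 6:2 4:2 3:2 2:1 1:1  a_24=24
d|25:{1,5,25}  Σφ=1+4+20=25
q^26  k|26↦φ(k): 1:1 2:1 13:12 26:12  a_26=26

18, 19, 20, 21, 22, 23, 24, 25, 26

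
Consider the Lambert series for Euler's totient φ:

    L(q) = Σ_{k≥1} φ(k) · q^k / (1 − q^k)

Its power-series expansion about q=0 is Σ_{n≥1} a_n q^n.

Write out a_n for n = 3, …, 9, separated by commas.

[q^3] φ(1)=1,φ(3)=2 ⇒ 3
n=4: 1·4 2·2 4·1  φ→[1+1+2]=4
q^5  k|5↦φ(k): 1:1 5:4  a_5=5
n=6: 1·6 2·3 3·2 6·1  φ→[1+1+2+2]=6
d|7:{1,7}  Σφ=1+6=7
[q^8] φ(8)=4,φ(4)=2,φ(2)=1,φ(1)=1 ⇒ 8
[q^9] φ(9)=6,φ(3)=2,φ(1)=1 ⇒ 9

3, 4, 5, 6, 7, 8, 9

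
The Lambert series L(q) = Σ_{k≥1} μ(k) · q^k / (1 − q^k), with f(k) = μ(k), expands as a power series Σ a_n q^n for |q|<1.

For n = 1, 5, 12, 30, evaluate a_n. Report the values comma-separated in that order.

1, 0, 0, 0

d|1:{1}  Σμ=1=1
n=5: 5·1 1·5  μ→[(-1)+1]=0
[q^12] μ(12)=0,μ(6)=1,μ(4)=0,μ(3)=-1,μ(2)=-1,μ(1)=1 ⇒ 0
q^30  k|30↦μ(k): 1:1 2:-1 3:-1 5:-1 6:1 10:1 15:1 30:-1  a_30=0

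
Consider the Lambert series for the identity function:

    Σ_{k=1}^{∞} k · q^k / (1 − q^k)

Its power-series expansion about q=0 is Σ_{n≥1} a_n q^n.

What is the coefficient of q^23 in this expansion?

a_23 = 24

d|23:{1,23}  Σf=1+23=24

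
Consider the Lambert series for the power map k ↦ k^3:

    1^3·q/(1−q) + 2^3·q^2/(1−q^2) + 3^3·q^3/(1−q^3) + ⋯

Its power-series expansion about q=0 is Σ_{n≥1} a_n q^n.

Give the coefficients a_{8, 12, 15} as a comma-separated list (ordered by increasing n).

[q^8] f(1)=1,f(2)=8,f(4)=64,f(8)=512 ⇒ 585
d|12:{12,6,4,3,2,1}  Σf=1728+216+64+27+8+1=2044
d|15:{15,5,3,1}  Σf=3375+125+27+1=3528

585, 2044, 3528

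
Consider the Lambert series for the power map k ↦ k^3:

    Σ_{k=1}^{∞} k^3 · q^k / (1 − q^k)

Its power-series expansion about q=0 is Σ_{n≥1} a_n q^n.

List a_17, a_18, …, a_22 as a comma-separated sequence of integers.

n=17: 1·17 17·1  f→[1+4913]=4914
n=18: 18·1 9·2 6·3 3·6 2·9 1·18  f→[5832+729+216+27+8+1]=6813
n=19: 19·1 1·19  f→[6859+1]=6860
[q^20] f(20)=8000,f(10)=1000,f(5)=125,f(4)=64,f(2)=8,f(1)=1 ⇒ 9198
[q^21] f(1)=1,f(3)=27,f(7)=343,f(21)=9261 ⇒ 9632
q^22  k|22↦f(k): 22:10648 11:1331 2:8 1:1  a_22=11988

4914, 6813, 6860, 9198, 9632, 11988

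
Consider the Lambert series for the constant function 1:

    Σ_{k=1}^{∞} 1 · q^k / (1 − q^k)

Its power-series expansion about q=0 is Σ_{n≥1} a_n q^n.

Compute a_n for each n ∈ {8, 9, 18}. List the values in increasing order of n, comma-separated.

4, 3, 6

[q^8] f(1)=1,f(2)=1,f(4)=1,f(8)=1 ⇒ 4
d|9:{9,3,1}  Σf=1+1+1=3
n=18: 18·1 9·2 6·3 3·6 2·9 1·18  f→[1+1+1+1+1+1]=6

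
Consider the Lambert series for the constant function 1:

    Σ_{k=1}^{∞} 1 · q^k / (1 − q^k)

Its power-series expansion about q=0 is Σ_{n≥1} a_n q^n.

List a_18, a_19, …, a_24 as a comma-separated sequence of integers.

n=18: 1·18 2·9 3·6 6·3 9·2 18·1  f→[1+1+1+1+1+1]=6
d|19:{19,1}  Σf=1+1=2
n=20: 1·20 2·10 4·5 5·4 10·2 20·1  f→[1+1+1+1+1+1]=6
n=21: 1·21 3·7 7·3 21·1  f→[1+1+1+1]=4
n=22: 1·22 2·11 11·2 22·1  f→[1+1+1+1]=4
q^23  k|23↦f(k): 1:1 23:1  a_23=2
d|24:{1,2,3,4,6,8,12,24}  Σf=1+1+1+1+1+1+1+1=8

6, 2, 6, 4, 4, 2, 8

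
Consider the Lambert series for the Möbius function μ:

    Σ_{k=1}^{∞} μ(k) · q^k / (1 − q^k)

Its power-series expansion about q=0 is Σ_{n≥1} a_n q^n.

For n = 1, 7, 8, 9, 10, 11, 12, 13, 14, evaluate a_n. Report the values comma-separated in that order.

1, 0, 0, 0, 0, 0, 0, 0, 0

n=1: 1·1  μ→[1]=1
n=7: 7·1 1·7  μ→[(-1)+1]=0
d|8:{8,4,2,1}  Σμ=0+0+(-1)+1=0
[q^9] μ(9)=0,μ(3)=-1,μ(1)=1 ⇒ 0
[q^10] μ(1)=1,μ(2)=-1,μ(5)=-1,μ(10)=1 ⇒ 0
[q^11] μ(1)=1,μ(11)=-1 ⇒ 0
d|12:{12,6,4,3,2,1}  Σμ=0+1+0+(-1)+(-1)+1=0
q^13  k|13↦μ(k): 1:1 13:-1  a_13=0
[q^14] μ(1)=1,μ(2)=-1,μ(7)=-1,μ(14)=1 ⇒ 0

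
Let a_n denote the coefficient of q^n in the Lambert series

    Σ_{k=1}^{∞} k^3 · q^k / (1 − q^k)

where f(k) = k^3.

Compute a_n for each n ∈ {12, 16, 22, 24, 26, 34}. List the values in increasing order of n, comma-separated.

[q^12] f(12)=1728,f(6)=216,f(4)=64,f(3)=27,f(2)=8,f(1)=1 ⇒ 2044
[q^16] f(16)=4096,f(8)=512,f(4)=64,f(2)=8,f(1)=1 ⇒ 4681
d|22:{1,2,11,22}  Σf=1+8+1331+10648=11988
[q^24] f(24)=13824,f(12)=1728,f(8)=512,f(6)=216,f(4)=64,f(3)=27,f(2)=8,f(1)=1 ⇒ 16380
n=26: 1·26 2·13 13·2 26·1  f→[1+8+2197+17576]=19782
n=34: 1·34 2·17 17·2 34·1  f→[1+8+4913+39304]=44226

2044, 4681, 11988, 16380, 19782, 44226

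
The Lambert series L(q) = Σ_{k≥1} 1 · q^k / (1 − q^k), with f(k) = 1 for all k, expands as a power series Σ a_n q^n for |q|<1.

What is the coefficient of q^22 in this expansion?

d|22:{1,2,11,22}  Σf=1+1+1+1=4

a_22 = 4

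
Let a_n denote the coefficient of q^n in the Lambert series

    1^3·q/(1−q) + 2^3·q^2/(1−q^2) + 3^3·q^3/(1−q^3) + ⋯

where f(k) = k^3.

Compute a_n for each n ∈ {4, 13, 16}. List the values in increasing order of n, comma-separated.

d|4:{1,2,4}  Σf=1+8+64=73
q^13  k|13↦f(k): 1:1 13:2197  a_13=2198
q^16  k|16↦f(k): 16:4096 8:512 4:64 2:8 1:1  a_16=4681

73, 2198, 4681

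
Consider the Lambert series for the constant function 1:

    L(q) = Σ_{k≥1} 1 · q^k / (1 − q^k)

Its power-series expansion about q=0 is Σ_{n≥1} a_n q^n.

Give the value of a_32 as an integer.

a_32 = 6

n=32: 32·1 16·2 8·4 4·8 2·16 1·32  f→[1+1+1+1+1+1]=6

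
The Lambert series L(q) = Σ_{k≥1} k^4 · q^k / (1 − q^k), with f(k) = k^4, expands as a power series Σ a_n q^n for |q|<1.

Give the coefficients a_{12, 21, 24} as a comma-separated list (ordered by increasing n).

n=12: 1·12 2·6 3·4 4·3 6·2 12·1  f→[1+16+81+256+1296+20736]=22386
[q^21] f(21)=194481,f(7)=2401,f(3)=81,f(1)=1 ⇒ 196964
[q^24] f(24)=331776,f(12)=20736,f(8)=4096,f(6)=1296,f(4)=256,f(3)=81,f(2)=16,f(1)=1 ⇒ 358258

22386, 196964, 358258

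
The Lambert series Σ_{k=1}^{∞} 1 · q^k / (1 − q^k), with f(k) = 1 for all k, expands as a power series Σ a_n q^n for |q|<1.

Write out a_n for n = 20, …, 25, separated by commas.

q^20  k|20↦f(k): 20:1 10:1 5:1 4:1 2:1 1:1  a_20=6
d|21:{21,7,3,1}  Σf=1+1+1+1=4
q^22  k|22↦f(k): 22:1 11:1 2:1 1:1  a_22=4
n=23: 23·1 1·23  f→[1+1]=2
q^24  k|24↦f(k): 1:1 2:1 3:1 4:1 6:1 8:1 12:1 24:1  a_24=8
n=25: 25·1 5·5 1·25  f→[1+1+1]=3

6, 4, 4, 2, 8, 3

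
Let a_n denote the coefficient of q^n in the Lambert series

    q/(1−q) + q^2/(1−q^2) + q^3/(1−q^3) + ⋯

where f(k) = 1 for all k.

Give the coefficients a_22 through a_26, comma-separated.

n=22: 1·22 2·11 11·2 22·1  f→[1+1+1+1]=4
q^23  k|23↦f(k): 23:1 1:1  a_23=2
n=24: 1·24 2·12 3·8 4·6 6·4 8·3 12·2 24·1  f→[1+1+1+1+1+1+1+1]=8
[q^25] f(1)=1,f(5)=1,f(25)=1 ⇒ 3
d|26:{26,13,2,1}  Σf=1+1+1+1=4

4, 2, 8, 3, 4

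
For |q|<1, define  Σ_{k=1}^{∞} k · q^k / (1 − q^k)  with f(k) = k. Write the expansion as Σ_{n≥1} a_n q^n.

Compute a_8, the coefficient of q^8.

a_8 = 15

d|8:{1,2,4,8}  Σf=1+2+4+8=15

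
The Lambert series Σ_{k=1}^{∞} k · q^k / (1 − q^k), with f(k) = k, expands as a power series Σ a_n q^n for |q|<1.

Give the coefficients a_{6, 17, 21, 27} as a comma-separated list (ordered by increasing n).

d|6:{1,2,3,6}  Σf=1+2+3+6=12
n=17: 1·17 17·1  f→[1+17]=18
n=21: 1·21 3·7 7·3 21·1  f→[1+3+7+21]=32
d|27:{27,9,3,1}  Σf=27+9+3+1=40

12, 18, 32, 40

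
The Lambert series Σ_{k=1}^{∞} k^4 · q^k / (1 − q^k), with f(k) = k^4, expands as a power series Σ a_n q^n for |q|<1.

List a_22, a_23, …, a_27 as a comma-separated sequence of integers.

248914, 279842, 358258, 391251, 485554, 538084

n=22: 1·22 2·11 11·2 22·1  f→[1+16+14641+234256]=248914
q^23  k|23↦f(k): 1:1 23:279841  a_23=279842
q^24  k|24↦f(k): 1:1 2:16 3:81 4:256 6:1296 8:4096 12:20736 24:331776  a_24=358258
n=25: 25·1 5·5 1·25  f→[390625+625+1]=391251
[q^26] f(1)=1,f(2)=16,f(13)=28561,f(26)=456976 ⇒ 485554
q^27  k|27↦f(k): 27:531441 9:6561 3:81 1:1  a_27=538084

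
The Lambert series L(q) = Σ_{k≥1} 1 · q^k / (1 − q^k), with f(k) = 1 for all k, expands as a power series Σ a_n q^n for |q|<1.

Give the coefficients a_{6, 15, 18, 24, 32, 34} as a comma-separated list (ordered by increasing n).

4, 4, 6, 8, 6, 4

q^6  k|6↦f(k): 1:1 2:1 3:1 6:1  a_6=4
d|15:{15,5,3,1}  Σf=1+1+1+1=4
d|18:{18,9,6,3,2,1}  Σf=1+1+1+1+1+1=6
q^24  k|24↦f(k): 24:1 12:1 8:1 6:1 4:1 3:1 2:1 1:1  a_24=8
q^32  k|32↦f(k): 1:1 2:1 4:1 8:1 16:1 32:1  a_32=6
n=34: 34·1 17·2 2·17 1·34  f→[1+1+1+1]=4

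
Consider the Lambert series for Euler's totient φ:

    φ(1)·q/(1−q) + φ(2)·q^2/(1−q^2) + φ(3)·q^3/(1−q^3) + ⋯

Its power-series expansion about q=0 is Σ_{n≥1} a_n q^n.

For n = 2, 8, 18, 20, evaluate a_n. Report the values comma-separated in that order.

d|2:{2,1}  Σφ=1+1=2
n=8: 8·1 4·2 2·4 1·8  φ→[4+2+1+1]=8
[q^18] φ(1)=1,φ(2)=1,φ(3)=2,φ(6)=2,φ(9)=6,φ(18)=6 ⇒ 18
n=20: 20·1 10·2 5·4 4·5 2·10 1·20  φ→[8+4+4+2+1+1]=20

2, 8, 18, 20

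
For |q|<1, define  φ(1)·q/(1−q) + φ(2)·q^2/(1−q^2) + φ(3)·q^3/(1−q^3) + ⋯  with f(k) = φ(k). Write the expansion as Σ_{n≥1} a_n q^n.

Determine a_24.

n=24: 24·1 12·2 8·3 6·4 4·6 3·8 2·12 1·24  φ→[8+4+4+2+2+2+1+1]=24

a_24 = 24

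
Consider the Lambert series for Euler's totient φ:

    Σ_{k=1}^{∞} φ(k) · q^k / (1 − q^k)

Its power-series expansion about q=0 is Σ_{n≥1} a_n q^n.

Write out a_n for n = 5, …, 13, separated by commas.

d|5:{1,5}  Σφ=1+4=5
d|6:{1,2,3,6}  Σφ=1+1+2+2=6
d|7:{1,7}  Σφ=1+6=7
n=8: 8·1 4·2 2·4 1·8  φ→[4+2+1+1]=8
n=9: 9·1 3·3 1·9  φ→[6+2+1]=9
q^10  k|10↦φ(k): 10:4 5:4 2:1 1:1  a_10=10
[q^11] φ(11)=10,φ(1)=1 ⇒ 11
q^12  k|12↦φ(k): 12:4 6:2 4:2 3:2 2:1 1:1  a_12=12
n=13: 13·1 1·13  φ→[12+1]=13

5, 6, 7, 8, 9, 10, 11, 12, 13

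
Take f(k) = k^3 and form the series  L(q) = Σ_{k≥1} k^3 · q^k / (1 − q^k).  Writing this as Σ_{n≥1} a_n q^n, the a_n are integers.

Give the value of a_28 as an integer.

q^28  k|28↦f(k): 1:1 2:8 4:64 7:343 14:2744 28:21952  a_28=25112

a_28 = 25112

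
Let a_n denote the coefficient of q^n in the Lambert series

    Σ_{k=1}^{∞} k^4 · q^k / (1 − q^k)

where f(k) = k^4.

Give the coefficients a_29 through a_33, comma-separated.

707282, 872644, 923522, 1118481, 1200644

q^29  k|29↦f(k): 29:707281 1:1  a_29=707282
[q^30] f(1)=1,f(2)=16,f(3)=81,f(5)=625,f(6)=1296,f(10)=10000,f(15)=50625,f(30)=810000 ⇒ 872644
d|31:{1,31}  Σf=1+923521=923522
q^32  k|32↦f(k): 32:1048576 16:65536 8:4096 4:256 2:16 1:1  a_32=1118481
n=33: 1·33 3·11 11·3 33·1  f→[1+81+14641+1185921]=1200644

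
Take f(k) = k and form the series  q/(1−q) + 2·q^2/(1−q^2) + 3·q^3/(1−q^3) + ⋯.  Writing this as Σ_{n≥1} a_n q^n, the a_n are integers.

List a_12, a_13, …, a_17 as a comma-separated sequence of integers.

d|12:{1,2,3,4,6,12}  Σf=1+2+3+4+6+12=28
d|13:{1,13}  Σf=1+13=14
d|14:{1,2,7,14}  Σf=1+2+7+14=24
n=15: 15·1 5·3 3·5 1·15  f→[15+5+3+1]=24
q^16  k|16↦f(k): 16:16 8:8 4:4 2:2 1:1  a_16=31
[q^17] f(17)=17,f(1)=1 ⇒ 18

28, 14, 24, 24, 31, 18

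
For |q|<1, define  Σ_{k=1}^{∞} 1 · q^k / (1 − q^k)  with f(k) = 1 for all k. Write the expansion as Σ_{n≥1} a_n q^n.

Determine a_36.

q^36  k|36↦f(k): 1:1 2:1 3:1 4:1 6:1 9:1 12:1 18:1 36:1  a_36=9

a_36 = 9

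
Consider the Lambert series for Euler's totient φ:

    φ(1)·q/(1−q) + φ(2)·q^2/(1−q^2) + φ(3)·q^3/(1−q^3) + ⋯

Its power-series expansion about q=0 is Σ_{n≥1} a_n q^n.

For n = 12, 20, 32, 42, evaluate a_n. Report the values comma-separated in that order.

q^12  k|12↦φ(k): 1:1 2:1 3:2 4:2 6:2 12:4  a_12=12
q^20  k|20↦φ(k): 1:1 2:1 4:2 5:4 10:4 20:8  a_20=20
d|32:{32,16,8,4,2,1}  Σφ=16+8+4+2+1+1=32
[q^42] φ(42)=12,φ(21)=12,φ(14)=6,φ(7)=6,φ(6)=2,φ(3)=2,φ(2)=1,φ(1)=1 ⇒ 42

12, 20, 32, 42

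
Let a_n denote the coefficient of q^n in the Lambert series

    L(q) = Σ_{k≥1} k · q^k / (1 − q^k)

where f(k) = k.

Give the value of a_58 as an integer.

d|58:{1,2,29,58}  Σf=1+2+29+58=90

a_58 = 90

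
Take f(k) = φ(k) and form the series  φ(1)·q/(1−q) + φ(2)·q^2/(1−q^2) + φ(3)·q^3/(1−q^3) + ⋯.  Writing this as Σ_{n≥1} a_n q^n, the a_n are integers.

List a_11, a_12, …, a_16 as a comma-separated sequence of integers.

n=11: 11·1 1·11  φ→[10+1]=11
n=12: 1·12 2·6 3·4 4·3 6·2 12·1  φ→[1+1+2+2+2+4]=12
d|13:{1,13}  Σφ=1+12=13
n=14: 1·14 2·7 7·2 14·1  φ→[1+1+6+6]=14
d|15:{15,5,3,1}  Σφ=8+4+2+1=15
[q^16] φ(16)=8,φ(8)=4,φ(4)=2,φ(2)=1,φ(1)=1 ⇒ 16

11, 12, 13, 14, 15, 16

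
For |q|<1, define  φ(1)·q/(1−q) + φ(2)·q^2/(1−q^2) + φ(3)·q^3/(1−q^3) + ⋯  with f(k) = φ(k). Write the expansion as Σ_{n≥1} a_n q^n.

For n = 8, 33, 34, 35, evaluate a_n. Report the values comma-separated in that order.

d|8:{1,2,4,8}  Σφ=1+1+2+4=8
q^33  k|33↦φ(k): 1:1 3:2 11:10 33:20  a_33=33
d|34:{1,2,17,34}  Σφ=1+1+16+16=34
q^35  k|35↦φ(k): 1:1 5:4 7:6 35:24  a_35=35

8, 33, 34, 35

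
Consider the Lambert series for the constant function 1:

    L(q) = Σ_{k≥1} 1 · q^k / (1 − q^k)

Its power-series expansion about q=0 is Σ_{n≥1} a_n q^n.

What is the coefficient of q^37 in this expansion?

n=37: 37·1 1·37  f→[1+1]=2

a_37 = 2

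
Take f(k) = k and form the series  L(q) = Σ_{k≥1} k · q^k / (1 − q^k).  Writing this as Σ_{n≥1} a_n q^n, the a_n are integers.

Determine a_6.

[q^6] f(1)=1,f(2)=2,f(3)=3,f(6)=6 ⇒ 12

a_6 = 12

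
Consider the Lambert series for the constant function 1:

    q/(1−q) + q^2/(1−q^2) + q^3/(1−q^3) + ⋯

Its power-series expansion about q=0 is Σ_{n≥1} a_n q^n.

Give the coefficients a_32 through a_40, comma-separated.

n=32: 1·32 2·16 4·8 8·4 16·2 32·1  f→[1+1+1+1+1+1]=6
n=33: 1·33 3·11 11·3 33·1  f→[1+1+1+1]=4
q^34  k|34↦f(k): 1:1 2:1 17:1 34:1  a_34=4
q^35  k|35↦f(k): 35:1 7:1 5:1 1:1  a_35=4
q^36  k|36↦f(k): 36:1 18:1 12:1 9:1 6:1 4:1 3:1 2:1 1:1  a_36=9
q^37  k|37↦f(k): 1:1 37:1  a_37=2
[q^38] f(38)=1,f(19)=1,f(2)=1,f(1)=1 ⇒ 4
q^39  k|39↦f(k): 1:1 3:1 13:1 39:1  a_39=4
q^40  k|40↦f(k): 40:1 20:1 10:1 8:1 5:1 4:1 2:1 1:1  a_40=8

6, 4, 4, 4, 9, 2, 4, 4, 8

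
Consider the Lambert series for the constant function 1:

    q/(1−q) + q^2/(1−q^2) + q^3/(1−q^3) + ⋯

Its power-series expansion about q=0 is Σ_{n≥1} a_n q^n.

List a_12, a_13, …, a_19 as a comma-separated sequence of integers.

n=12: 12·1 6·2 4·3 3·4 2·6 1·12  f→[1+1+1+1+1+1]=6
[q^13] f(1)=1,f(13)=1 ⇒ 2
d|14:{14,7,2,1}  Σf=1+1+1+1=4
n=15: 1·15 3·5 5·3 15·1  f→[1+1+1+1]=4
d|16:{16,8,4,2,1}  Σf=1+1+1+1+1=5
q^17  k|17↦f(k): 17:1 1:1  a_17=2
n=18: 1·18 2·9 3·6 6·3 9·2 18·1  f→[1+1+1+1+1+1]=6
[q^19] f(19)=1,f(1)=1 ⇒ 2

6, 2, 4, 4, 5, 2, 6, 2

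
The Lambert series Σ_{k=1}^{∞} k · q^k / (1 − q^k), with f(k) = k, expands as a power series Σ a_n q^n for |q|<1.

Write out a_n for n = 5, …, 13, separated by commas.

d|5:{1,5}  Σf=1+5=6
d|6:{1,2,3,6}  Σf=1+2+3+6=12
n=7: 7·1 1·7  f→[7+1]=8
n=8: 8·1 4·2 2·4 1·8  f→[8+4+2+1]=15
q^9  k|9↦f(k): 1:1 3:3 9:9  a_9=13
d|10:{1,2,5,10}  Σf=1+2+5+10=18
q^11  k|11↦f(k): 11:11 1:1  a_11=12
d|12:{12,6,4,3,2,1}  Σf=12+6+4+3+2+1=28
q^13  k|13↦f(k): 1:1 13:13  a_13=14

6, 12, 8, 15, 13, 18, 12, 28, 14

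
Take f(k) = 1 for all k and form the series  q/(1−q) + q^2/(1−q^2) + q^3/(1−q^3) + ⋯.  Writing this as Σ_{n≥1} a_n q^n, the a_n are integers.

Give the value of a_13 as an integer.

[q^13] f(13)=1,f(1)=1 ⇒ 2

a_13 = 2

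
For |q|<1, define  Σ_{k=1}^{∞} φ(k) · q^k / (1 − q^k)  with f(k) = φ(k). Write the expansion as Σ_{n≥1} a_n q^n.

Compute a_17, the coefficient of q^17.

[q^17] φ(1)=1,φ(17)=16 ⇒ 17

a_17 = 17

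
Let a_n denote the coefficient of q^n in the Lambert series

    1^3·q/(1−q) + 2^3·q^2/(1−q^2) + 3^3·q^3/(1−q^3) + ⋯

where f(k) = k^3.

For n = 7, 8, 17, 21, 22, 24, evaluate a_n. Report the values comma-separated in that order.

344, 585, 4914, 9632, 11988, 16380

d|7:{7,1}  Σf=343+1=344
n=8: 1·8 2·4 4·2 8·1  f→[1+8+64+512]=585
q^17  k|17↦f(k): 1:1 17:4913  a_17=4914
n=21: 1·21 3·7 7·3 21·1  f→[1+27+343+9261]=9632
d|22:{1,2,11,22}  Σf=1+8+1331+10648=11988
d|24:{24,12,8,6,4,3,2,1}  Σf=13824+1728+512+216+64+27+8+1=16380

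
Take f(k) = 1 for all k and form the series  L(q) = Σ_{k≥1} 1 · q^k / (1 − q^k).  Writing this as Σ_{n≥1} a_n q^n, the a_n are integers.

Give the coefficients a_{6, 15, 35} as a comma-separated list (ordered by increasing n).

n=6: 6·1 3·2 2·3 1·6  f→[1+1+1+1]=4
n=15: 1·15 3·5 5·3 15·1  f→[1+1+1+1]=4
q^35  k|35↦f(k): 35:1 7:1 5:1 1:1  a_35=4

4, 4, 4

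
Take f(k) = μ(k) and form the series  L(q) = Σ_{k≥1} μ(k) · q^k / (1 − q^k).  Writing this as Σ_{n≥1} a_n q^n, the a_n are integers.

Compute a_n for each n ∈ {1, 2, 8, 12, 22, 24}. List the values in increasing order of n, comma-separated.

1, 0, 0, 0, 0, 0

n=1: 1·1  μ→[1]=1
n=2: 1·2 2·1  μ→[1+(-1)]=0
n=8: 8·1 4·2 2·4 1·8  μ→[0+0+(-1)+1]=0
n=12: 12·1 6·2 4·3 3·4 2·6 1·12  μ→[0+1+0+(-1)+(-1)+1]=0
n=22: 1·22 2·11 11·2 22·1  μ→[1+(-1)+(-1)+1]=0
q^24  k|24↦μ(k): 1:1 2:-1 3:-1 4:0 6:1 8:0 12:0 24:0  a_24=0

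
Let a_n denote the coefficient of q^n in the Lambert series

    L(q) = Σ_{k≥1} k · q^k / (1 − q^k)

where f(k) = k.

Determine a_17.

n=17: 17·1 1·17  f→[17+1]=18

a_17 = 18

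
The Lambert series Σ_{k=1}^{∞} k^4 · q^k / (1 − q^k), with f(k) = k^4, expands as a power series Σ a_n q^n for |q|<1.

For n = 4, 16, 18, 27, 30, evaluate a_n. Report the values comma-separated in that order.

d|4:{1,2,4}  Σf=1+16+256=273
q^16  k|16↦f(k): 16:65536 8:4096 4:256 2:16 1:1  a_16=69905
q^18  k|18↦f(k): 18:104976 9:6561 6:1296 3:81 2:16 1:1  a_18=112931
[q^27] f(1)=1,f(3)=81,f(9)=6561,f(27)=531441 ⇒ 538084
n=30: 30·1 15·2 10·3 6·5 5·6 3·10 2·15 1·30  f→[810000+50625+10000+1296+625+81+16+1]=872644

273, 69905, 112931, 538084, 872644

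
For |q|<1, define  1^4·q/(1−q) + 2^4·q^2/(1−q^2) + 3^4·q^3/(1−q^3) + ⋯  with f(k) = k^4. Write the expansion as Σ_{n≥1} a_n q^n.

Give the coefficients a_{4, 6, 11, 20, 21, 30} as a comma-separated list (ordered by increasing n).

273, 1394, 14642, 170898, 196964, 872644

[q^4] f(1)=1,f(2)=16,f(4)=256 ⇒ 273
n=6: 1·6 2·3 3·2 6·1  f→[1+16+81+1296]=1394
n=11: 11·1 1·11  f→[14641+1]=14642
q^20  k|20↦f(k): 20:160000 10:10000 5:625 4:256 2:16 1:1  a_20=170898
d|21:{1,3,7,21}  Σf=1+81+2401+194481=196964
q^30  k|30↦f(k): 1:1 2:16 3:81 5:625 6:1296 10:10000 15:50625 30:810000  a_30=872644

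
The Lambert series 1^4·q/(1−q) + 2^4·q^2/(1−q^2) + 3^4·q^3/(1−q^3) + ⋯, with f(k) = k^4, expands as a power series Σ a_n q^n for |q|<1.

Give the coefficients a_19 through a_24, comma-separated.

d|19:{1,19}  Σf=1+130321=130322
[q^20] f(20)=160000,f(10)=10000,f(5)=625,f(4)=256,f(2)=16,f(1)=1 ⇒ 170898
d|21:{21,7,3,1}  Σf=194481+2401+81+1=196964
[q^22] f(22)=234256,f(11)=14641,f(2)=16,f(1)=1 ⇒ 248914
[q^23] f(23)=279841,f(1)=1 ⇒ 279842
[q^24] f(24)=331776,f(12)=20736,f(8)=4096,f(6)=1296,f(4)=256,f(3)=81,f(2)=16,f(1)=1 ⇒ 358258

130322, 170898, 196964, 248914, 279842, 358258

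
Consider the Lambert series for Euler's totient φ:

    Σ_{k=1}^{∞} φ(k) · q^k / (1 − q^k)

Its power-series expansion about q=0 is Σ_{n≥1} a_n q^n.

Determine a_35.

q^35  k|35↦φ(k): 35:24 7:6 5:4 1:1  a_35=35

a_35 = 35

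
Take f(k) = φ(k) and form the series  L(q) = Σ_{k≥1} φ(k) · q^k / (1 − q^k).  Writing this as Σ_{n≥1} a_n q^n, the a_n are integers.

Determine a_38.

d|38:{38,19,2,1}  Σφ=18+18+1+1=38

a_38 = 38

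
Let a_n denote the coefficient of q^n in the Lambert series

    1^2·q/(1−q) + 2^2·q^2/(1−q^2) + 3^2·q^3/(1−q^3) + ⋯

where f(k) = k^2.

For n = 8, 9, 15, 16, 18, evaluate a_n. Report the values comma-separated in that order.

85, 91, 260, 341, 455

d|8:{8,4,2,1}  Σf=64+16+4+1=85
d|9:{1,3,9}  Σf=1+9+81=91
d|15:{15,5,3,1}  Σf=225+25+9+1=260
q^16  k|16↦f(k): 16:256 8:64 4:16 2:4 1:1  a_16=341
[q^18] f(18)=324,f(9)=81,f(6)=36,f(3)=9,f(2)=4,f(1)=1 ⇒ 455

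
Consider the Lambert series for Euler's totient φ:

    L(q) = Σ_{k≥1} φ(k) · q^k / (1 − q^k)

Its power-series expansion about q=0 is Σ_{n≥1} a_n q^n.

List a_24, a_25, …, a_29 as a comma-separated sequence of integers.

q^24  k|24↦φ(k): 1:1 2:1 3:2 4:2 6:2 8:4 12:4 24:8  a_24=24
[q^25] φ(1)=1,φ(5)=4,φ(25)=20 ⇒ 25
d|26:{1,2,13,26}  Σφ=1+1+12+12=26
d|27:{27,9,3,1}  Σφ=18+6+2+1=27
d|28:{28,14,7,4,2,1}  Σφ=12+6+6+2+1+1=28
d|29:{1,29}  Σφ=1+28=29

24, 25, 26, 27, 28, 29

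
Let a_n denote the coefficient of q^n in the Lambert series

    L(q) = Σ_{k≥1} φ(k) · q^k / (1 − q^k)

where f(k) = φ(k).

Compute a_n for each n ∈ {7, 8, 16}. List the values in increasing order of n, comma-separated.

d|7:{1,7}  Σφ=1+6=7
d|8:{8,4,2,1}  Σφ=4+2+1+1=8
d|16:{16,8,4,2,1}  Σφ=8+4+2+1+1=16

7, 8, 16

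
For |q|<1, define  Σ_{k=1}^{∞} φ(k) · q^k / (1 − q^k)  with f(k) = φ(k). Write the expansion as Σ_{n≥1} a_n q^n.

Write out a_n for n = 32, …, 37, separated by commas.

d|32:{32,16,8,4,2,1}  Σφ=16+8+4+2+1+1=32
[q^33] φ(1)=1,φ(3)=2,φ(11)=10,φ(33)=20 ⇒ 33
[q^34] φ(34)=16,φ(17)=16,φ(2)=1,φ(1)=1 ⇒ 34
n=35: 35·1 7·5 5·7 1·35  φ→[24+6+4+1]=35
d|36:{1,2,3,4,6,9,12,18,36}  Σφ=1+1+2+2+2+6+4+6+12=36
n=37: 1·37 37·1  φ→[1+36]=37

32, 33, 34, 35, 36, 37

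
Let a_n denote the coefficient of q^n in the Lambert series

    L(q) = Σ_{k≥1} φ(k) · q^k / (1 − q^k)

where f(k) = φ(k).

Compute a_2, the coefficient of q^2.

n=2: 2·1 1·2  φ→[1+1]=2

a_2 = 2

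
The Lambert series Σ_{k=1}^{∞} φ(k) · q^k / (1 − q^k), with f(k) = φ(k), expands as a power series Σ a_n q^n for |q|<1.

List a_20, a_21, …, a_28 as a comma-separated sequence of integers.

n=20: 20·1 10·2 5·4 4·5 2·10 1·20  φ→[8+4+4+2+1+1]=20
n=21: 1·21 3·7 7·3 21·1  φ→[1+2+6+12]=21
d|22:{1,2,11,22}  Σφ=1+1+10+10=22
d|23:{1,23}  Σφ=1+22=23
n=24: 1·24 2·12 3·8 4·6 6·4 8·3 12·2 24·1  φ→[1+1+2+2+2+4+4+8]=24
[q^25] φ(1)=1,φ(5)=4,φ(25)=20 ⇒ 25
[q^26] φ(26)=12,φ(13)=12,φ(2)=1,φ(1)=1 ⇒ 26
n=27: 27·1 9·3 3·9 1·27  φ→[18+6+2+1]=27
d|28:{1,2,4,7,14,28}  Σφ=1+1+2+6+6+12=28

20, 21, 22, 23, 24, 25, 26, 27, 28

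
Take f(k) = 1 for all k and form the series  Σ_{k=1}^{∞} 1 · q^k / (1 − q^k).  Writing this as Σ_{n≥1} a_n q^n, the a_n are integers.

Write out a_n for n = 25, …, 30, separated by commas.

3, 4, 4, 6, 2, 8

d|25:{1,5,25}  Σf=1+1+1=3
n=26: 1·26 2·13 13·2 26·1  f→[1+1+1+1]=4
q^27  k|27↦f(k): 27:1 9:1 3:1 1:1  a_27=4
q^28  k|28↦f(k): 28:1 14:1 7:1 4:1 2:1 1:1  a_28=6
n=29: 1·29 29·1  f→[1+1]=2
q^30  k|30↦f(k): 1:1 2:1 3:1 5:1 6:1 10:1 15:1 30:1  a_30=8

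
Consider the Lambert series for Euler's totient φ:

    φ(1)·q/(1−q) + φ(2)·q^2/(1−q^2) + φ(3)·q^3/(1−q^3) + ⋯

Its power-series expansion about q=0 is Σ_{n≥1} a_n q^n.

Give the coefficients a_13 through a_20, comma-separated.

d|13:{13,1}  Σφ=12+1=13
[q^14] φ(14)=6,φ(7)=6,φ(2)=1,φ(1)=1 ⇒ 14
n=15: 1·15 3·5 5·3 15·1  φ→[1+2+4+8]=15
d|16:{1,2,4,8,16}  Σφ=1+1+2+4+8=16
d|17:{17,1}  Σφ=16+1=17
n=18: 18·1 9·2 6·3 3·6 2·9 1·18  φ→[6+6+2+2+1+1]=18
[q^19] φ(1)=1,φ(19)=18 ⇒ 19
n=20: 1·20 2·10 4·5 5·4 10·2 20·1  φ→[1+1+2+4+4+8]=20

13, 14, 15, 16, 17, 18, 19, 20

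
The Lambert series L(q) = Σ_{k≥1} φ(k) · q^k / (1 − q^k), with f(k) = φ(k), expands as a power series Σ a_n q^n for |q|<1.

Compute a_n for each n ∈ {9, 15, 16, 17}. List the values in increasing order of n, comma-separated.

q^9  k|9↦φ(k): 1:1 3:2 9:6  a_9=9
n=15: 1·15 3·5 5·3 15·1  φ→[1+2+4+8]=15
[q^16] φ(1)=1,φ(2)=1,φ(4)=2,φ(8)=4,φ(16)=8 ⇒ 16
n=17: 1·17 17·1  φ→[1+16]=17

9, 15, 16, 17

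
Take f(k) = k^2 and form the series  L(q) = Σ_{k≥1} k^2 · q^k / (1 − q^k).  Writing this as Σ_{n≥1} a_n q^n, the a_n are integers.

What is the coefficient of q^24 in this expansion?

q^24  k|24↦f(k): 1:1 2:4 3:9 4:16 6:36 8:64 12:144 24:576  a_24=850

a_24 = 850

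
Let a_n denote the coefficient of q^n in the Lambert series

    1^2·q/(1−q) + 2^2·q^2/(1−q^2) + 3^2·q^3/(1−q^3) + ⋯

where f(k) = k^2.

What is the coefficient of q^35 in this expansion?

a_35 = 1300

q^35  k|35↦f(k): 35:1225 7:49 5:25 1:1  a_35=1300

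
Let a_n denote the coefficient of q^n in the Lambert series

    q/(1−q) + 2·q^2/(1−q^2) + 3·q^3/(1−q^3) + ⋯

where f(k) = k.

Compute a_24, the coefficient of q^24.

q^24  k|24↦f(k): 24:24 12:12 8:8 6:6 4:4 3:3 2:2 1:1  a_24=60

a_24 = 60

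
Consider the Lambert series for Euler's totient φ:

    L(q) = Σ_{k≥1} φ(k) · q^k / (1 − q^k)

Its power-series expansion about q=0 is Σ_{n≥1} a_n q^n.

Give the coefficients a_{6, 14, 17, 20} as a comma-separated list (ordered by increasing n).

q^6  k|6↦φ(k): 6:2 3:2 2:1 1:1  a_6=6
n=14: 1·14 2·7 7·2 14·1  φ→[1+1+6+6]=14
[q^17] φ(17)=16,φ(1)=1 ⇒ 17
n=20: 20·1 10·2 5·4 4·5 2·10 1·20  φ→[8+4+4+2+1+1]=20

6, 14, 17, 20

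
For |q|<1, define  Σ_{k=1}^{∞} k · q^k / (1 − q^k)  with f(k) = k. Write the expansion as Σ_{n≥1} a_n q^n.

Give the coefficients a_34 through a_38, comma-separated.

d|34:{1,2,17,34}  Σf=1+2+17+34=54
d|35:{35,7,5,1}  Σf=35+7+5+1=48
[q^36] f(36)=36,f(18)=18,f(12)=12,f(9)=9,f(6)=6,f(4)=4,f(3)=3,f(2)=2,f(1)=1 ⇒ 91
d|37:{37,1}  Σf=37+1=38
q^38  k|38↦f(k): 38:38 19:19 2:2 1:1  a_38=60

54, 48, 91, 38, 60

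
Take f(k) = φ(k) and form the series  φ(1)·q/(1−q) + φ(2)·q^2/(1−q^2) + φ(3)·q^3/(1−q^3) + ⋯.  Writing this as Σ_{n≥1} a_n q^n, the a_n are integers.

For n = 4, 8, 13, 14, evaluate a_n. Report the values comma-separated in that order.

[q^4] φ(1)=1,φ(2)=1,φ(4)=2 ⇒ 4
n=8: 1·8 2·4 4·2 8·1  φ→[1+1+2+4]=8
d|13:{13,1}  Σφ=12+1=13
n=14: 14·1 7·2 2·7 1·14  φ→[6+6+1+1]=14

4, 8, 13, 14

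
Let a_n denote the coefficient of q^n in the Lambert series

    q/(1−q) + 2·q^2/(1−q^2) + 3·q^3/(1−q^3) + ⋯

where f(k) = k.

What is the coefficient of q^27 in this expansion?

d|27:{1,3,9,27}  Σf=1+3+9+27=40

a_27 = 40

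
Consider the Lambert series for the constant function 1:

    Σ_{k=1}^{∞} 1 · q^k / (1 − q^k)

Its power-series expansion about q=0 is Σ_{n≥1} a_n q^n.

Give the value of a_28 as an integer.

[q^28] f(1)=1,f(2)=1,f(4)=1,f(7)=1,f(14)=1,f(28)=1 ⇒ 6

a_28 = 6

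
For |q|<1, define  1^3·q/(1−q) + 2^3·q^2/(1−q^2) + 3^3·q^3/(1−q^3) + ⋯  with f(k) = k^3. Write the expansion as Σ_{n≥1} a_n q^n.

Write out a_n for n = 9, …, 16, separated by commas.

757, 1134, 1332, 2044, 2198, 3096, 3528, 4681

d|9:{9,3,1}  Σf=729+27+1=757
n=10: 1·10 2·5 5·2 10·1  f→[1+8+125+1000]=1134
n=11: 11·1 1·11  f→[1331+1]=1332
[q^12] f(1)=1,f(2)=8,f(3)=27,f(4)=64,f(6)=216,f(12)=1728 ⇒ 2044
[q^13] f(13)=2197,f(1)=1 ⇒ 2198
n=14: 14·1 7·2 2·7 1·14  f→[2744+343+8+1]=3096
[q^15] f(1)=1,f(3)=27,f(5)=125,f(15)=3375 ⇒ 3528
q^16  k|16↦f(k): 16:4096 8:512 4:64 2:8 1:1  a_16=4681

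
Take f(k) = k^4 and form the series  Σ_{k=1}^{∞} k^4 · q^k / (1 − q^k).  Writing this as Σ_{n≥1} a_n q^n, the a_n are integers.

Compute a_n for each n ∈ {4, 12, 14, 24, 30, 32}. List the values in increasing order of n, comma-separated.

273, 22386, 40834, 358258, 872644, 1118481

d|4:{1,2,4}  Σf=1+16+256=273
[q^12] f(12)=20736,f(6)=1296,f(4)=256,f(3)=81,f(2)=16,f(1)=1 ⇒ 22386
q^14  k|14↦f(k): 14:38416 7:2401 2:16 1:1  a_14=40834
[q^24] f(1)=1,f(2)=16,f(3)=81,f(4)=256,f(6)=1296,f(8)=4096,f(12)=20736,f(24)=331776 ⇒ 358258
[q^30] f(30)=810000,f(15)=50625,f(10)=10000,f(6)=1296,f(5)=625,f(3)=81,f(2)=16,f(1)=1 ⇒ 872644
n=32: 32·1 16·2 8·4 4·8 2·16 1·32  f→[1048576+65536+4096+256+16+1]=1118481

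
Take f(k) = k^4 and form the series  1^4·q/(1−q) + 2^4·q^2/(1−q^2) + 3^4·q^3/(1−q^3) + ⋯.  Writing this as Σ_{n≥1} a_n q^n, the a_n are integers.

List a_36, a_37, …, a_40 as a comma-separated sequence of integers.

1813539, 1874162, 2215474, 2342084, 2734994

n=36: 1·36 2·18 3·12 4·9 6·6 9·4 12·3 18·2 36·1  f→[1+16+81+256+1296+6561+20736+104976+1679616]=1813539
[q^37] f(1)=1,f(37)=1874161 ⇒ 1874162
n=38: 1·38 2·19 19·2 38·1  f→[1+16+130321+2085136]=2215474
n=39: 39·1 13·3 3·13 1·39  f→[2313441+28561+81+1]=2342084
n=40: 40·1 20·2 10·4 8·5 5·8 4·10 2·20 1·40  f→[2560000+160000+10000+4096+625+256+16+1]=2734994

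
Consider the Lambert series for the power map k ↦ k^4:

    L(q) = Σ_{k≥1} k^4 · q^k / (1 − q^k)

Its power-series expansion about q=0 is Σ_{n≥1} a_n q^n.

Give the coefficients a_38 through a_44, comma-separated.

n=38: 1·38 2·19 19·2 38·1  f→[1+16+130321+2085136]=2215474
d|39:{39,13,3,1}  Σf=2313441+28561+81+1=2342084
d|40:{40,20,10,8,5,4,2,1}  Σf=2560000+160000+10000+4096+625+256+16+1=2734994
d|41:{1,41}  Σf=1+2825761=2825762
n=42: 42·1 21·2 14·3 7·6 6·7 3·14 2·21 1·42  f→[3111696+194481+38416+2401+1296+81+16+1]=3348388
d|43:{1,43}  Σf=1+3418801=3418802
d|44:{44,22,11,4,2,1}  Σf=3748096+234256+14641+256+16+1=3997266

2215474, 2342084, 2734994, 2825762, 3348388, 3418802, 3997266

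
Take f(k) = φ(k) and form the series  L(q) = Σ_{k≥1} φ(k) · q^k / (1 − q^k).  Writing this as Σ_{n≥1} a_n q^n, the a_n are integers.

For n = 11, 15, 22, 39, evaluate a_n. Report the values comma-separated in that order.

[q^11] φ(1)=1,φ(11)=10 ⇒ 11
[q^15] φ(15)=8,φ(5)=4,φ(3)=2,φ(1)=1 ⇒ 15
[q^22] φ(1)=1,φ(2)=1,φ(11)=10,φ(22)=10 ⇒ 22
d|39:{39,13,3,1}  Σφ=24+12+2+1=39

11, 15, 22, 39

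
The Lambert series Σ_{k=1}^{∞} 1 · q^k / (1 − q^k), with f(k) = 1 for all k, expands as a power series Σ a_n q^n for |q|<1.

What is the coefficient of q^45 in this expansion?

a_45 = 6

q^45  k|45↦f(k): 1:1 3:1 5:1 9:1 15:1 45:1  a_45=6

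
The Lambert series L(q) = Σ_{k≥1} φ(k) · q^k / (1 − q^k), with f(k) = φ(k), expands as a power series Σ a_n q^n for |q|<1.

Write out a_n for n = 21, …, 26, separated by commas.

q^21  k|21↦φ(k): 21:12 7:6 3:2 1:1  a_21=21
q^22  k|22↦φ(k): 22:10 11:10 2:1 1:1  a_22=22
n=23: 1·23 23·1  φ→[1+22]=23
q^24  k|24↦φ(k): 1:1 2:1 3:2 4:2 6:2 8:4 12:4 24:8  a_24=24
n=25: 1·25 5·5 25·1  φ→[1+4+20]=25
n=26: 1·26 2·13 13·2 26·1  φ→[1+1+12+12]=26

21, 22, 23, 24, 25, 26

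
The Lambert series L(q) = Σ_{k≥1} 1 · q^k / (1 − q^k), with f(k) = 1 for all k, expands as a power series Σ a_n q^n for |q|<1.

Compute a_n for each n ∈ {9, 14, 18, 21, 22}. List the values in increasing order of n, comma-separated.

3, 4, 6, 4, 4

[q^9] f(1)=1,f(3)=1,f(9)=1 ⇒ 3
[q^14] f(14)=1,f(7)=1,f(2)=1,f(1)=1 ⇒ 4
q^18  k|18↦f(k): 1:1 2:1 3:1 6:1 9:1 18:1  a_18=6
[q^21] f(21)=1,f(7)=1,f(3)=1,f(1)=1 ⇒ 4
n=22: 22·1 11·2 2·11 1·22  f→[1+1+1+1]=4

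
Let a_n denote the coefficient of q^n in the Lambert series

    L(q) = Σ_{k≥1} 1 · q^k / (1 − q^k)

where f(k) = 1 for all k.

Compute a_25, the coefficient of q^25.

a_25 = 3

n=25: 25·1 5·5 1·25  f→[1+1+1]=3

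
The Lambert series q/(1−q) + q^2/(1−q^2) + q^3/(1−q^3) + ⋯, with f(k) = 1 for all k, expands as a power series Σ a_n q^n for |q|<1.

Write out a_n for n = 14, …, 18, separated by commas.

d|14:{14,7,2,1}  Σf=1+1+1+1=4
q^15  k|15↦f(k): 1:1 3:1 5:1 15:1  a_15=4
n=16: 1·16 2·8 4·4 8·2 16·1  f→[1+1+1+1+1]=5
d|17:{1,17}  Σf=1+1=2
q^18  k|18↦f(k): 1:1 2:1 3:1 6:1 9:1 18:1  a_18=6

4, 4, 5, 2, 6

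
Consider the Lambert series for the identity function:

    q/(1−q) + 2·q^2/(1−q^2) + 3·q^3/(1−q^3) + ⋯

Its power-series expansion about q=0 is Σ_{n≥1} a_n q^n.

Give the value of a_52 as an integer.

a_52 = 98

n=52: 52·1 26·2 13·4 4·13 2·26 1·52  f→[52+26+13+4+2+1]=98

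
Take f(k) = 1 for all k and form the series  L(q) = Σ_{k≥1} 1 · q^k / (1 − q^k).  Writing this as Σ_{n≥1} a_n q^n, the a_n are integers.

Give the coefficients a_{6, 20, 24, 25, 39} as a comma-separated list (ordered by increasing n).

4, 6, 8, 3, 4

[q^6] f(6)=1,f(3)=1,f(2)=1,f(1)=1 ⇒ 4
n=20: 20·1 10·2 5·4 4·5 2·10 1·20  f→[1+1+1+1+1+1]=6
n=24: 1·24 2·12 3·8 4·6 6·4 8·3 12·2 24·1  f→[1+1+1+1+1+1+1+1]=8
[q^25] f(1)=1,f(5)=1,f(25)=1 ⇒ 3
q^39  k|39↦f(k): 39:1 13:1 3:1 1:1  a_39=4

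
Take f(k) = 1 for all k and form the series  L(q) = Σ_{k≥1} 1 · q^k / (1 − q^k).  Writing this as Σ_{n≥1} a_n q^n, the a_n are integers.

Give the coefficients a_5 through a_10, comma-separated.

n=5: 5·1 1·5  f→[1+1]=2
n=6: 6·1 3·2 2·3 1·6  f→[1+1+1+1]=4
d|7:{7,1}  Σf=1+1=2
n=8: 8·1 4·2 2·4 1·8  f→[1+1+1+1]=4
n=9: 9·1 3·3 1·9  f→[1+1+1]=3
d|10:{1,2,5,10}  Σf=1+1+1+1=4

2, 4, 2, 4, 3, 4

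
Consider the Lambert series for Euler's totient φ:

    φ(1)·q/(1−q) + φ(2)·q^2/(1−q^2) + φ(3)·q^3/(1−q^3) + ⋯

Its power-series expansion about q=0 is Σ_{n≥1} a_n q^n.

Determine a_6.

n=6: 6·1 3·2 2·3 1·6  φ→[2+2+1+1]=6

a_6 = 6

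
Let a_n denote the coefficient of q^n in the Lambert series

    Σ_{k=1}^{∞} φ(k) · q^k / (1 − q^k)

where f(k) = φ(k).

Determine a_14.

d|14:{14,7,2,1}  Σφ=6+6+1+1=14

a_14 = 14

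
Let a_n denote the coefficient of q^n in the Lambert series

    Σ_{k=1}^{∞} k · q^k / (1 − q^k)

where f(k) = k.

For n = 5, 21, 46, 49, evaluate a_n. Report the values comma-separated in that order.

n=5: 1·5 5·1  f→[1+5]=6
q^21  k|21↦f(k): 1:1 3:3 7:7 21:21  a_21=32
q^46  k|46↦f(k): 46:46 23:23 2:2 1:1  a_46=72
n=49: 49·1 7·7 1·49  f→[49+7+1]=57

6, 32, 72, 57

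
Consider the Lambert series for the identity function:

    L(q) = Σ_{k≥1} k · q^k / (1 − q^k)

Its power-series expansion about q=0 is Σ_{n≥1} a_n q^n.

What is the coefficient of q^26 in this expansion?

d|26:{1,2,13,26}  Σf=1+2+13+26=42

a_26 = 42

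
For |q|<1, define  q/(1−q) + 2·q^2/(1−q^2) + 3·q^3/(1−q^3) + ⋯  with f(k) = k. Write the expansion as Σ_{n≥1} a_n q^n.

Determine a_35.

n=35: 35·1 7·5 5·7 1·35  f→[35+7+5+1]=48

a_35 = 48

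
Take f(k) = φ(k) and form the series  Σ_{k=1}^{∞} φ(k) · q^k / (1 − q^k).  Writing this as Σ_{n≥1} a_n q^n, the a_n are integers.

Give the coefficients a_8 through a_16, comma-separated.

q^8  k|8↦φ(k): 8:4 4:2 2:1 1:1  a_8=8
d|9:{9,3,1}  Σφ=6+2+1=9
n=10: 10·1 5·2 2·5 1·10  φ→[4+4+1+1]=10
q^11  k|11↦φ(k): 1:1 11:10  a_11=11
[q^12] φ(1)=1,φ(2)=1,φ(3)=2,φ(4)=2,φ(6)=2,φ(12)=4 ⇒ 12
[q^13] φ(13)=12,φ(1)=1 ⇒ 13
[q^14] φ(1)=1,φ(2)=1,φ(7)=6,φ(14)=6 ⇒ 14
q^15  k|15↦φ(k): 15:8 5:4 3:2 1:1  a_15=15
[q^16] φ(16)=8,φ(8)=4,φ(4)=2,φ(2)=1,φ(1)=1 ⇒ 16

8, 9, 10, 11, 12, 13, 14, 15, 16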